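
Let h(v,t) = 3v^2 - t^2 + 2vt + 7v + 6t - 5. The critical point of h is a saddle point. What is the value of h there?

∂h/∂v = 6v + 2t + 7 = 0 and ∂h/∂t = 2v - 2t + 6 = 0, so (v, t) = (-13/8, 11/8).
The Hessian has h_{vv} = 6, h_{tt} = -2, h_{vt} = 2, giving D = -16 < 0, so the point is a saddle point.
h(-13/8, 11/8) = -105/16.

-105/16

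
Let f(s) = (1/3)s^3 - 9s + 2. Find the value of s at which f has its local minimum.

f'(s) = s^2 - 9 = 0 at s = -3, 3.
Second-derivative test with f''(s) = 2s: f''(-3) = -6 < 0 ⇒ local maximum; f''(3) = 6 > 0 ⇒ local minimum.
So the local minimum value is f(3) = -16.

3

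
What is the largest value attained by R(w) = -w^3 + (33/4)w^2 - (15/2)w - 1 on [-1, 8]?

Differentiating, R'(w) = -3w^2 + (33/2)w - 15/2; which vanishes at w = 1/2 and w = 5.
Candidates: R(-1) = 63/4, R(1/2) = -45/16, R(5) = 171/4, R(8) = -45.
The maximum over the interval is 171/4, attained at w = 5.

171/4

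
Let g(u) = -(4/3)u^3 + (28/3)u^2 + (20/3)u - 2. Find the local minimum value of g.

g'(u) = -4u^2 + (56/3)u + 20/3. Setting g'(u) = 0 gives u ∈ {-1/3, 5}.
Second-derivative test with g''(u) = -8u + 56/3: g''(-1/3) = 64/3 > 0 ⇒ local minimum; g''(5) = -64/3 < 0 ⇒ local maximum.
Thus g has its local minimum at u = -1/3, with value -254/81.

-254/81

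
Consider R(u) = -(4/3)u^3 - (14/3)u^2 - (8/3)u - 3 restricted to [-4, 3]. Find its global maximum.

R'(u) = -4u^2 - (28/3)u - 8/3, which vanishes at u = -2 and u = -1/3.
Evaluating at the critical points and endpoints: R(-4) = 55/3; R(-2) = -17/3; R(-1/3) = -209/81; R(3) = -89.
So the maximum is R(-4) = 55/3.

55/3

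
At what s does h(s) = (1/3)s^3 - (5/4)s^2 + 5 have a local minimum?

h'(s) = s^2 - (5/2)s. Setting h'(s) = 0 gives s ∈ {0, 5/2}.
Second-derivative test with h''(s) = 2s - 5/2: h''(0) = -5/2 < 0 ⇒ local maximum; h''(5/2) = 5/2 > 0 ⇒ local minimum.
So the local minimum value is h(5/2) = 115/48.

5/2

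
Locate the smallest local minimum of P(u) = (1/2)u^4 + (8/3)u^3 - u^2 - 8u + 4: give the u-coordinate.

-4

P'(u) = 2u^3 + 8u^2 - 2u - 8. Setting P'(u) = 0 gives u ∈ {-4, -1, 1}.
Second-derivative test with P''(u) = 6u^2 + 16u - 2: P''(-4) = 30 > 0 ⇒ local minimum; P''(-1) = -12 < 0 ⇒ local maximum; P''(1) = 20 > 0 ⇒ local minimum.
Thus P has its smallest local minimum at u = -4, with value -68/3.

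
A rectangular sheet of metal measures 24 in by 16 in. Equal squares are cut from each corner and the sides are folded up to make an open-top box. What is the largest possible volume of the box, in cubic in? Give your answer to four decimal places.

With cut size x, the volume is V(x) = x(24 − 2x)(16 − 2x) for 0 < x < 8.
V'(x) = 12x^2 − 160x + 384. Setting V'(x) = 0 gives x ≈ 3.1390 (the root in (0, 8)).
V''(x) = 24x − 160 is negative there, so this is the maximum; V ≈ 540.8286.

540.8286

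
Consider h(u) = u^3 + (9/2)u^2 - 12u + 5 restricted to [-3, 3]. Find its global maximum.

Differentiating, h'(u) = 3u^2 + 9u - 12; whose only zero in [-3, 3] is u = 1.
Compare values at every candidate in [-3, 3]: h(-3) = 109/2, h(1) = -3/2, h(3) = 73/2.
The maximum over the interval is 109/2, attained at u = -3.

109/2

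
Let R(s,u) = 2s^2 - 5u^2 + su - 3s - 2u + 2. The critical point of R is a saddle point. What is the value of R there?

∂R/∂s = 4s + u - 3 = 0 and ∂R/∂u = s - 10u - 2 = 0, so (s, u) = (32/41, -5/41).
The Hessian has R_{ss} = 4, R_{uu} = -10, R_{su} = 1, giving D = -41 < 0, so the point is a saddle point.
R(32/41, -5/41) = 39/41.

39/41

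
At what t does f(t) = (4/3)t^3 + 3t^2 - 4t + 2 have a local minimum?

1/2

f'(t) = 4t^2 + 6t - 4 = 0 at t = -2, 1/2.
f''(t) = 8t + 6. f''(-2) = -10 < 0 ⇒ local maximum; f''(1/2) = 10 > 0 ⇒ local minimum.
Thus f has its local minimum at t = 1/2, with value 11/12.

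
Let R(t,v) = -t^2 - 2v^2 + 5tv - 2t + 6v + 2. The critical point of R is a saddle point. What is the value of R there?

50/17

∂R/∂t = -2t + 5v - 2 = 0 and ∂R/∂v = 5t - 4v + 6 = 0, so (t, v) = (-22/17, -2/17).
The Hessian has R_{tt} = -2, R_{vv} = -4, R_{tv} = 5, giving D = -17 < 0, so the point is a saddle point.
R(-22/17, -2/17) = 50/17.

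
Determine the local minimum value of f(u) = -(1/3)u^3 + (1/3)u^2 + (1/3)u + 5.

400/81

f'(u) = -u^2 + (2/3)u + 1/3 = 0 at u = -1/3, 1.
Since f''(u) = -2u + 2/3, we get f''(-1/3) = 4/3 > 0 ⇒ local minimum; f''(1) = -4/3 < 0 ⇒ local maximum.
Thus f has its local minimum at u = -1/3, with value 400/81.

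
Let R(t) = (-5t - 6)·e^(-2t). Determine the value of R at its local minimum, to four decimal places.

By the product rule, R'(t) = (10t + 7)·e^(-2t). Since e^(-2t) > 0, the only critical point is t = -7/10.
R''(-7/10) has the same sign as 10 > 0, so this is a local minimum.
R(-7/10) = (-5/2)·e^(7/5) ≈ -10.1380.

-10.1380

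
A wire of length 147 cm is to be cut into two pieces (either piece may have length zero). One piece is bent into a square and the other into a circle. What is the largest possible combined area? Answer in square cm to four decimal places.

1719.5896

Let x be the length used for the square. Square side x/4; circle radius (147−x)/(2π).
A(x) = (x/4)² + π·((147−x)/(2π))² = x²/16 + (147−x)²/(4π) for 0 ≤ x ≤ 147. A'(x) = x/8 − (147−x)/(2π) = 0 gives x = 4·147/(π+4) ≈ 82.3346.
A'' > 0, so the interior critical point is a minimum; the maximum is at an endpoint. A(0) = 1719.5896 and A(147) = 1350.5625, so the largest area is 1719.5896.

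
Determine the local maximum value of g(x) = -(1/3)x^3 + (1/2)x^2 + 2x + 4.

22/3

Critical points: g'(x) = -x^2 + x + 2 vanishes at x = -1, 2.
g''(x) = -2x + 1. g''(-1) = 3 > 0 ⇒ local minimum; g''(2) = -3 < 0 ⇒ local maximum.
Thus g has its local maximum at x = 2, with value 22/3.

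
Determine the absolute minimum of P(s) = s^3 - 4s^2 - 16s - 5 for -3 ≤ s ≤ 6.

-69

Differentiating, P'(s) = 3s^2 - 8s - 16; which vanishes at s = -4/3 and s = 4.
Evaluating at the critical points and endpoints: P(-3) = -20; P(-4/3) = 185/27; P(4) = -69; P(6) = -29.
The minimum over the interval is -69, attained at s = 4.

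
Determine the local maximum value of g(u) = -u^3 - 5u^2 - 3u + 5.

g'(u) = -3u^2 - 10u - 3. Setting g'(u) = 0 gives u ∈ {-3, -1/3}.
g''(u) = -6u - 10. g''(-3) = 8 > 0 ⇒ local minimum; g''(-1/3) = -8 < 0 ⇒ local maximum.
The local maximum is g(-1/3) = 148/27.

148/27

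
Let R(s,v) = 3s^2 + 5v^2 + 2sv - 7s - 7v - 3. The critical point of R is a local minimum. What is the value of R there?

-33/4

∂R/∂s = 6s + 2v - 7 = 0 and ∂R/∂v = 2s + 10v - 7 = 0, so (s, v) = (1, 1/2).
The Hessian has R_{ss} = 6, R_{vv} = 10, R_{sv} = 2, giving D = 56 > 0 with R_{ss} > 0, so the point is a local minimum.
R(1, 1/2) = -33/4.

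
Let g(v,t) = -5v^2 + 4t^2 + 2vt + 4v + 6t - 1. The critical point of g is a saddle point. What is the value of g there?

∂g/∂v = -10v + 2t + 4 = 0 and ∂g/∂t = 2v + 8t + 6 = 0, so (v, t) = (5/21, -17/21).
The Hessian has g_{vv} = -10, g_{tt} = 8, g_{vt} = 2, giving D = -84 < 0, so the point is a saddle point.
g(5/21, -17/21) = -62/21.

-62/21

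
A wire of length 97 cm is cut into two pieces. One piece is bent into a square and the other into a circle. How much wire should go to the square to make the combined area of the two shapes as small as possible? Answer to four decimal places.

54.3296

Let x be the length used for the square. Square side x/4; circle radius (97−x)/(2π).
A(x) = (x/4)² + π·((97−x)/(2π))² = x²/16 + (97−x)²/(4π) for 0 ≤ x ≤ 97. A'(x) = x/8 − (97−x)/(2π) = 0 gives x = 4·97/(π+4) ≈ 54.3296.
A'' = 1/8 + 1/(2π) > 0, so this gives the minimum combined area; x ≈ 54.3296 cm to the square.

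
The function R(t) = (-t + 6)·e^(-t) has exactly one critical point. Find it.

By the product rule, R'(t) = (t - 7)·e^(-t). Since e^(-t) > 0, the only critical point is t = 7.
R''(7) has the same sign as 1 > 0, so this is a local minimum.
R(7) = (-1)·e^(-7) ≈ -0.0009.

7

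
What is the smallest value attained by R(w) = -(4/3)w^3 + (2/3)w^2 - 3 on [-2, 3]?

-33

Differentiating, R'(w) = -4w^2 + (4/3)w; which vanishes at w = 0 and w = 1/3.
Evaluating at the critical points and endpoints: R(-2) = 31/3,  R(0) = -3,  R(1/3) = -241/81,  R(3) = -33.
So the minimum is R(3) = -33.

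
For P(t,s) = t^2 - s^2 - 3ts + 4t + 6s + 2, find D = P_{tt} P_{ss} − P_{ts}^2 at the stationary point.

∂P/∂t = 2t - 3s + 4 = 0 and ∂P/∂s = -3t - 2s + 6 = 0, so (t, s) = (10/13, 24/13).
The Hessian has P_{tt} = 2, P_{ss} = -2, P_{ts} = -3, giving D = -13 < 0, so the point is a saddle point.
D = (2)·(-2) − (-3)^2 = -13.

-13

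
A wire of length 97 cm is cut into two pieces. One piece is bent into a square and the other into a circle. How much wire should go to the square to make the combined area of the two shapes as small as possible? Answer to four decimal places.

54.3296

Let x be the length used for the square. Square side x/4; circle radius (97−x)/(2π).
A(x) = (x/4)² + π·((97−x)/(2π))² = x²/16 + (97−x)²/(4π) for 0 ≤ x ≤ 97. A'(x) = x/8 − (97−x)/(2π) = 0 gives x = 4·97/(π+4) ≈ 54.3296.
A'' = 1/8 + 1/(2π) > 0, so this gives the minimum combined area; x ≈ 54.3296 cm to the square.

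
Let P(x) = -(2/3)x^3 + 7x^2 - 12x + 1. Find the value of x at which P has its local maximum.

P'(x) = -2x^2 + 14x - 12. Setting P'(x) = 0 gives x ∈ {1, 6}.
Since P''(x) = -4x + 14, we get P''(1) = 10 > 0 ⇒ local minimum; P''(6) = -10 < 0 ⇒ local maximum.
The local maximum is P(6) = 37.

6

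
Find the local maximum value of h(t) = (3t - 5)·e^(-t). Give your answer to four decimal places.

0.2085

h'(t) = 3·e^(-t) + (3t - 5)·(-1)·e^(-t) = (-3t + 8)·e^(-t). Since e^(-t) > 0, the only critical point is t = 8/3.
h''(8/3) has the same sign as -3 < 0, so this is a local maximum.
h(8/3) = (3)·e^(-8/3) ≈ 0.2085.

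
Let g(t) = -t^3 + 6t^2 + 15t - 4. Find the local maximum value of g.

g'(t) = -3t^2 + 12t + 15 = 0 at t = -1, 5.
Second-derivative test with g''(t) = -6t + 12: g''(-1) = 18 > 0 ⇒ local minimum; g''(5) = -18 < 0 ⇒ local maximum.
So the local maximum value is g(5) = 96.

96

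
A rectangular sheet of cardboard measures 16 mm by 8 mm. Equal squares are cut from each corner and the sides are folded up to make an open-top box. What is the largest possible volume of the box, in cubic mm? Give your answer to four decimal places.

98.5344

With cut size x, the volume is V(x) = x(16 − 2x)(8 − 2x) for 0 < x < 4.
V'(x) = 12x^2 − 96x + 128. Setting V'(x) = 0 gives x ≈ 1.6906 (the root in (0, 4)).
V''(x) = 24x − 96 is negative there, so this is the maximum; V ≈ 98.5344.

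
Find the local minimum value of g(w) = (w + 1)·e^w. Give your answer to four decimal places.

g'(w) = 1·e^w + (w + 1)·1·e^w = (w + 2)·e^w. Since e^w > 0, the only critical point is w = -2.
g''(-2) has the same sign as 1 > 0, so this is a local minimum.
g(-2) = (-1)·e^(-2) ≈ -0.1353.

-0.1353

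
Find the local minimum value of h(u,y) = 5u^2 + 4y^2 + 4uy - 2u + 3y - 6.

∂h/∂u = 10u + 4y - 2 = 0 and ∂h/∂y = 4u + 8y + 3 = 0, so (u, y) = (7/16, -19/32).
The Hessian has h_{uu} = 10, h_{yy} = 8, h_{uy} = 4, giving D = 64 > 0 with h_{uu} > 0, so the point is a local minimum.
h(7/16, -19/32) = -469/64.

-469/64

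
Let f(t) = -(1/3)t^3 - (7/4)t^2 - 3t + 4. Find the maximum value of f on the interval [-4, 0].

28/3

Differentiating, f'(t) = -t^2 - (7/2)t - 3; which vanishes at t = -2 and t = -3/2.
Evaluating at the critical points and endpoints: f(-4) = 28/3,  f(-2) = 17/3,  f(-3/2) = 91/16,  f(0) = 4.
Hence the absolute maximum is 28/3 at t = -4.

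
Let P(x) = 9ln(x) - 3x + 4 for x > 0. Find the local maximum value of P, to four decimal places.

4.8875

P'(x) = 9/x − 3 = 0 gives x = 3.
P''(x) = -9/x², which is negative for x > 0, so this is a local maximum.
P(3) = 9·ln(3) - 9 + 4 ≈ 4.8875.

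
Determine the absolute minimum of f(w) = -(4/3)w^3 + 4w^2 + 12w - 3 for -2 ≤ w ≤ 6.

-75

f'(w) = -4w^2 + 8w + 12, which vanishes at w = -1 and w = 3.
Compare values at every candidate in [-2, 6]: f(-2) = -1/3, f(-1) = -29/3, f(3) = 33, f(6) = -75.
Hence the absolute minimum is -75 at w = 6.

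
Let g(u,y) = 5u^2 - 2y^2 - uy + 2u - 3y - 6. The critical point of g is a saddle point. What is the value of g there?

∂g/∂u = 10u - y + 2 = 0 and ∂g/∂y = -u - 4y - 3 = 0, so (u, y) = (-11/41, -28/41).
The Hessian has g_{uu} = 10, g_{yy} = -4, g_{uy} = -1, giving D = -41 < 0, so the point is a saddle point.
g(-11/41, -28/41) = -215/41.

-215/41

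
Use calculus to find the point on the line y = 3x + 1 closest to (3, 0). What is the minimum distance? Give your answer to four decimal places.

Minimize D(x)^2 = (x - 3)^2 + (3x + 1)^2.
d/dx[D^2] = 2(x - 3) + 2·3·(3x + 1) = 0 ⇒ x = 0.
Then y = 1 and the distance is √(10) ≈ 3.1623.

3.1623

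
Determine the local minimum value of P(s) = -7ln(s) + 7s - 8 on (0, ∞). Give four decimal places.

P'(s) = -7/s + 7 = 0 gives s = 1.
P''(s) = 7/s², which is positive for s > 0, so this is a local minimum.
P(1) = -7·ln(1) + 7 - 8 ≈ -1.0000.

-1.0000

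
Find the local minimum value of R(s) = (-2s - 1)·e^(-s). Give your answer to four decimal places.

By the product rule, R'(s) = (2s - 1)·e^(-s). Since e^(-s) > 0, the only critical point is s = 1/2.
R''(1/2) has the same sign as 2 > 0, so this is a local minimum.
R(1/2) = (-2)·e^(-1/2) ≈ -1.2131.

-1.2131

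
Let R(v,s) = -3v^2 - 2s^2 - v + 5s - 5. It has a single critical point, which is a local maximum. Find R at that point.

∂R/∂v = -6v - 1 = 0 and ∂R/∂s = -4s + 5 = 0, so (v, s) = (-1/6, 5/4).
The Hessian has R_{vv} = -6, R_{ss} = -4, R_{vs} = 0, giving D = 24 > 0 with R_{vv} < 0, so the point is a local maximum.
R(-1/6, 5/4) = -43/24.

-43/24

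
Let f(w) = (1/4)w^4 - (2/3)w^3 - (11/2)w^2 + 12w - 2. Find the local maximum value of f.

49/12

Critical points: f'(w) = w^3 - 2w^2 - 11w + 12 vanishes at w = -3, 1, 4.
Since f''(w) = 3w^2 - 4w - 11, we get f''(-3) = 28 > 0 ⇒ local minimum; f''(1) = -12 < 0 ⇒ local maximum; f''(4) = 21 > 0 ⇒ local minimum.
So the local maximum value is f(1) = 49/12.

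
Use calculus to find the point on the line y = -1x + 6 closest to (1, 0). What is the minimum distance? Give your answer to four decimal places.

3.5355

Minimize D(x)^2 = (x - 1)^2 + (-x + 6)^2.
d/dx[D^2] = 2(x - 1) + 2·(-1)·(-x + 6) = 0 ⇒ x = 7/2.
Then y = 5/2 and the distance is √(25/2) ≈ 3.5355.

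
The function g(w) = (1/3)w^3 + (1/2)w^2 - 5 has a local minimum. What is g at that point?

g'(w) = w^2 + w = 0 at w = -1, 0.
g''(w) = 2w + 1. g''(-1) = -1 < 0 ⇒ local maximum; g''(0) = 1 > 0 ⇒ local minimum.
Thus g has its local minimum at w = 0, with value -5.

-5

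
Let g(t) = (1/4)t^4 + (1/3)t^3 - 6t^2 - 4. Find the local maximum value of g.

-4

g'(t) = t^3 + t^2 - 12t = 0 at t = -4, 0, 3.
g''(t) = 3t^2 + 2t - 12. g''(-4) = 28 > 0 ⇒ local minimum; g''(0) = -12 < 0 ⇒ local maximum; g''(3) = 21 > 0 ⇒ local minimum.
Thus g has its local maximum at t = 0, with value -4.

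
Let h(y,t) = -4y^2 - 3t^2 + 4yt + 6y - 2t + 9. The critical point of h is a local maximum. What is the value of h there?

91/8

∂h/∂y = -8y + 4t + 6 = 0 and ∂h/∂t = 4y - 6t - 2 = 0, so (y, t) = (7/8, 1/4).
The Hessian has h_{yy} = -8, h_{tt} = -6, h_{yt} = 4, giving D = 32 > 0 with h_{yy} < 0, so the point is a local maximum.
h(7/8, 1/4) = 91/8.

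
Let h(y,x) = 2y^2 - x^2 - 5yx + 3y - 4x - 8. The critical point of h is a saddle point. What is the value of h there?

-301/33

∂h/∂y = 4y - 5x + 3 = 0 and ∂h/∂x = -5y - 2x - 4 = 0, so (y, x) = (-26/33, -1/33).
The Hessian has h_{yy} = 4, h_{xx} = -2, h_{yx} = -5, giving D = -33 < 0, so the point is a saddle point.
h(-26/33, -1/33) = -301/33.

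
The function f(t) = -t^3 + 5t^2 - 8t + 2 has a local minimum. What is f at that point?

-58/27

f'(t) = -3t^2 + 10t - 8. Setting f'(t) = 0 gives t ∈ {4/3, 2}.
Since f''(t) = -6t + 10, we get f''(4/3) = 2 > 0 ⇒ local minimum; f''(2) = -2 < 0 ⇒ local maximum.
Thus f has its local minimum at t = 4/3, with value -58/27.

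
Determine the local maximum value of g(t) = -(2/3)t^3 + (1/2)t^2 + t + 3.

g'(t) = -2t^2 + t + 1 = 0 at t = -1/2, 1.
Second-derivative test with g''(t) = -4t + 1: g''(-1/2) = 3 > 0 ⇒ local minimum; g''(1) = -3 < 0 ⇒ local maximum.
So the local maximum value is g(1) = 23/6.

23/6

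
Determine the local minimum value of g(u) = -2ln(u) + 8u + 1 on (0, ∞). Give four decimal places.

g'(u) = -2/u + 8 = 0 gives u = 1/4.
g''(u) = 2/u², which is positive for u > 0, so this is a local minimum.
g(1/4) = -2·ln(1/4) + 2 + 1 ≈ 5.7726.

5.7726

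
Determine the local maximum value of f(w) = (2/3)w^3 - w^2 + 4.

4

Critical points: f'(w) = 2w^2 - 2w vanishes at w = 0, 1.
Second-derivative test with f''(w) = 4w - 2: f''(0) = -2 < 0 ⇒ local maximum; f''(1) = 2 > 0 ⇒ local minimum.
The local maximum is f(0) = 4.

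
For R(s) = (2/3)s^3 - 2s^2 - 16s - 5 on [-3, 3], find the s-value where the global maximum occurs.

-2

Differentiating, R'(s) = 2s^2 - 4s - 16; whose only zero in [-3, 3] is s = -2.
Candidates: R(-3) = 7; R(-2) = 41/3; R(3) = -53.
So the maximum is R(-2) = 41/3.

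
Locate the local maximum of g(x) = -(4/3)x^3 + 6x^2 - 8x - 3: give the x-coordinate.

g'(x) = -4x^2 + 12x - 8. Setting g'(x) = 0 gives x ∈ {1, 2}.
Second-derivative test with g''(x) = -8x + 12: g''(1) = 4 > 0 ⇒ local minimum; g''(2) = -4 < 0 ⇒ local maximum.
Thus g has its local maximum at x = 2, with value -17/3.

2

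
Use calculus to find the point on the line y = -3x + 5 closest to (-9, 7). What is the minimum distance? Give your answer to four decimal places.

7.9057

Minimize D(x)^2 = (x + 9)^2 + (-3x - 2)^2.
d/dx[D^2] = 2(x + 9) + 2·(-3)·(-3x - 2) = 0 ⇒ x = -3/2.
Then y = 19/2 and the distance is √(125/2) ≈ 7.9057.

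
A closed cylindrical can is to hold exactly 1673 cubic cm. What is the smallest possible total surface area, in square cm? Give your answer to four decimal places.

With radius r and height h, πr²h = 1673 so h = 1673/(πr²), and S(r) = 2πr² + 2πrh = 2πr² + 2·1673/r.
S'(r) = 4πr − 2·1673/r² = 0 ⇒ r³ = 1673/(2π), so r ≈ 6.4334 and h = 2r ≈ 12.8667.
S''(r) = 4π + 4·1673/r³ > 0, so this is the minimum; S ≈ 780.1507.

780.1507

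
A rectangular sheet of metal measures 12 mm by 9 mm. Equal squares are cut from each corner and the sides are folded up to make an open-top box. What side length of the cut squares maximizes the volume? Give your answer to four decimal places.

With cut size x, the volume is V(x) = x(12 − 2x)(9 − 2x) for 0 < x < 4.5.
V'(x) = 12x^2 − 84x + 108. Setting V'(x) = 0 gives x ≈ 1.6972 (the root in (0, 4.5)).
V''(x) = 24x − 84 is negative there, so this is the maximum; V ≈ 81.8722.

1.6972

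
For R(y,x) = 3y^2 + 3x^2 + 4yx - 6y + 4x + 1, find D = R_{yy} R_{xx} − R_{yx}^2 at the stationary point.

20

∂R/∂y = 6y + 4x - 6 = 0 and ∂R/∂x = 4y + 6x + 4 = 0, so (y, x) = (13/5, -12/5).
The Hessian has R_{yy} = 6, R_{xx} = 6, R_{yx} = 4, giving D = 20 > 0 with R_{yy} > 0, so the point is a local minimum.
D = (6)·(6) − (4)^2 = 20.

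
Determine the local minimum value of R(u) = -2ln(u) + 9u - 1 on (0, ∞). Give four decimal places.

R'(u) = -2/u + 9 = 0 gives u = 2/9.
R''(u) = 2/u², which is positive for u > 0, so this is a local minimum.
R(2/9) = -2·ln(2/9) + 2 - 1 ≈ 4.0082.

4.0082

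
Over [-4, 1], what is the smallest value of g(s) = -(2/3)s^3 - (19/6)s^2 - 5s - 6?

-89/6

Differentiating, g'(s) = -2s^2 - (19/3)s - 5; which vanishes at s = -5/3 and s = -3/2.
Candidates: g(-4) = 6,  g(-5/3) = -547/162,  g(-3/2) = -27/8,  g(1) = -89/6.
So the minimum is g(1) = -89/6.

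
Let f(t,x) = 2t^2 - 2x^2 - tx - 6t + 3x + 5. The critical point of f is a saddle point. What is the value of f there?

∂f/∂t = 4t - x - 6 = 0 and ∂f/∂x = -t - 4x + 3 = 0, so (t, x) = (27/17, 6/17).
The Hessian has f_{tt} = 4, f_{xx} = -4, f_{tx} = -1, giving D = -17 < 0, so the point is a saddle point.
f(27/17, 6/17) = 13/17.

13/17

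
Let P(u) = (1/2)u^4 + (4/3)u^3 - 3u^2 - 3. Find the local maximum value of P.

-3

Critical points: P'(u) = 2u^3 + 4u^2 - 6u vanishes at u = -3, 0, 1.
Second-derivative test with P''(u) = 6u^2 + 8u - 6: P''(-3) = 24 > 0 ⇒ local minimum; P''(0) = -6 < 0 ⇒ local maximum; P''(1) = 8 > 0 ⇒ local minimum.
The local maximum is P(0) = -3.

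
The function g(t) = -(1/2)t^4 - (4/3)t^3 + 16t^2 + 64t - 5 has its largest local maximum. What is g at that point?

g'(t) = -2t^3 - 4t^2 + 32t + 64 = 0 at t = -4, -2, 4.
Since g''(t) = -6t^2 - 8t + 32, we get g''(-4) = -32 < 0 ⇒ local maximum; g''(-2) = 24 > 0 ⇒ local minimum; g''(4) = -96 < 0 ⇒ local maximum.
Thus g has its largest local maximum at t = 4, with value 881/3.

881/3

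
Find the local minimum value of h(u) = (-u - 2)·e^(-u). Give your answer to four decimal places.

h'(u) = (-1)·e^(-u) + (-u - 2)·(-1)·e^(-u) = (u + 1)·e^(-u). Since e^(-u) > 0, the only critical point is u = -1.
h''(-1) has the same sign as 1 > 0, so this is a local minimum.
h(-1) = (-1)·e^(1) ≈ -2.7183.

-2.7183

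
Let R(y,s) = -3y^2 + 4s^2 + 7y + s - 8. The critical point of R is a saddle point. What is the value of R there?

∂R/∂y = -6y + 7 = 0 and ∂R/∂s = 8s + 1 = 0, so (y, s) = (7/6, -1/8).
The Hessian has R_{yy} = -6, R_{ss} = 8, R_{ys} = 0, giving D = -48 < 0, so the point is a saddle point.
R(7/6, -1/8) = -191/48.

-191/48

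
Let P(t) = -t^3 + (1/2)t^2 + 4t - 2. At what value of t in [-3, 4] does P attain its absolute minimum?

4

P'(t) = -3t^2 + t + 4, which vanishes at t = -1 and t = 4/3.
Evaluating at the critical points and endpoints: P(-3) = 35/2,  P(-1) = -9/2,  P(4/3) = 50/27,  P(4) = -42.
The minimum over the interval is -42, attained at t = 4.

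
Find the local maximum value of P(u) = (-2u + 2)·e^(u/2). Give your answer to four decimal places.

Differentiating with the product rule gives P'(u) = (-u - 1)·e^(u/2). Since e^(u/2) > 0, the only critical point is u = -1.
P''(-1) has the same sign as -1 < 0, so this is a local maximum.
P(-1) = (4)·e^(-1/2) ≈ 2.4261.

2.4261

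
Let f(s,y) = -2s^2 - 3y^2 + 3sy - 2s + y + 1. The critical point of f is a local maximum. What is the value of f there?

23/15

∂f/∂s = -4s + 3y - 2 = 0 and ∂f/∂y = 3s - 6y + 1 = 0, so (s, y) = (-3/5, -2/15).
The Hessian has f_{ss} = -4, f_{yy} = -6, f_{sy} = 3, giving D = 15 > 0 with f_{ss} < 0, so the point is a local maximum.
f(-3/5, -2/15) = 23/15.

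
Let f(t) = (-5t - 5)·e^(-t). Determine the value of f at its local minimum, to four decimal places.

f'(t) = (-5)·e^(-t) + (-5t - 5)·(-1)·e^(-t) = (5t)·e^(-t). Since e^(-t) > 0, the only critical point is t = 0.
f''(0) has the same sign as 5 > 0, so this is a local minimum.
f(0) = (-5)·e^(0) ≈ -5.0000.

-5.0000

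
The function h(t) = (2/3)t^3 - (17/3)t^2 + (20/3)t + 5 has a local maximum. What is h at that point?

577/81

Critical points: h'(t) = 2t^2 - (34/3)t + 20/3 vanishes at t = 2/3, 5.
h''(t) = 4t - 34/3. h''(2/3) = -26/3 < 0 ⇒ local maximum; h''(5) = 26/3 > 0 ⇒ local minimum.
The local maximum is h(2/3) = 577/81.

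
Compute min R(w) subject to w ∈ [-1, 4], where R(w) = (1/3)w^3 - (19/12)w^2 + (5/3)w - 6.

R'(w) = w^2 - (19/6)w + 5/3, which vanishes at w = 2/3 and w = 5/2.
Evaluating at the critical points and endpoints: R(-1) = -115/12; R(2/3) = -445/81; R(5/2) = -313/48; R(4) = -10/3.
So the minimum is R(-1) = -115/12.

-115/12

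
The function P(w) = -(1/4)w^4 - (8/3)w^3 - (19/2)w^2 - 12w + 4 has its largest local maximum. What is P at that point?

107/12

Critical points: P'(w) = -w^3 - 8w^2 - 19w - 12 vanishes at w = -4, -3, -1.
Second-derivative test with P''(w) = -3w^2 - 16w - 19: P''(-4) = -3 < 0 ⇒ local maximum; P''(-3) = 2 > 0 ⇒ local minimum; P''(-1) = -6 < 0 ⇒ local maximum.
The largest local maximum is P(-1) = 107/12.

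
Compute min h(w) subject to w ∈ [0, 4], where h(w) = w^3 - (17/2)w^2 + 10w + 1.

-31

h'(w) = 3w^2 - 17w + 10, whose only zero in [0, 4] is w = 2/3.
Evaluating at the critical points and endpoints: h(0) = 1,  h(2/3) = 113/27,  h(4) = -31.
The minimum over the interval is -31, attained at w = 4.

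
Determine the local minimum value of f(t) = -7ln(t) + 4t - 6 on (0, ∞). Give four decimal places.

-2.9173

f'(t) = -7/t + 4 = 0 gives t = 7/4.
f''(t) = 7/t², which is positive for t > 0, so this is a local minimum.
f(7/4) = -7·ln(7/4) + 7 - 6 ≈ -2.9173.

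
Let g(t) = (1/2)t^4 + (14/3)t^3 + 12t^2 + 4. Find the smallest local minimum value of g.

4

g'(t) = 2t^3 + 14t^2 + 24t. Setting g'(t) = 0 gives t ∈ {-4, -3, 0}.
Since g''(t) = 6t^2 + 28t + 24, we get g''(-4) = 8 > 0 ⇒ local minimum; g''(-3) = -6 < 0 ⇒ local maximum; g''(0) = 24 > 0 ⇒ local minimum.
The smallest local minimum is g(0) = 4.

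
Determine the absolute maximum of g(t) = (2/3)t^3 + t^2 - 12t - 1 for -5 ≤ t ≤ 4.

26

Differentiating, g'(t) = 2t^2 + 2t - 12; which vanishes at t = -3 and t = 2.
Candidates: g(-5) = 2/3, g(-3) = 26, g(2) = -47/3, g(4) = 29/3.
Hence the absolute maximum is 26 at t = -3.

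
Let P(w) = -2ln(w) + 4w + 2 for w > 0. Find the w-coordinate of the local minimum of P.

P'(w) = -2/w + 4 = 0 gives w = 1/2.
P''(w) = 2/w², which is positive for w > 0, so this is a local minimum.
P(1/2) = -2·ln(1/2) + 2 + 2 ≈ 5.3863.

1/2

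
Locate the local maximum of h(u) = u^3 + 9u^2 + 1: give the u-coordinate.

-6

Critical points: h'(u) = 3u^2 + 18u vanishes at u = -6, 0.
h''(u) = 6u + 18. h''(-6) = -18 < 0 ⇒ local maximum; h''(0) = 18 > 0 ⇒ local minimum.
Thus h has its local maximum at u = -6, with value 109.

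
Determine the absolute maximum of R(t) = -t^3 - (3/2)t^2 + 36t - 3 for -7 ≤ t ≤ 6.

129/2

Differentiating, R'(t) = -3t^2 - 3t + 36; which vanishes at t = -4 and t = 3.
Candidates: R(-7) = 29/2; R(-4) = -107; R(3) = 129/2; R(6) = -57.
So the maximum is R(3) = 129/2.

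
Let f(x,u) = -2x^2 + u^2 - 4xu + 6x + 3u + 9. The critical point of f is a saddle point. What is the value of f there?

51/4

∂f/∂x = -4x - 4u + 6 = 0 and ∂f/∂u = -4x + 2u + 3 = 0, so (x, u) = (1, 1/2).
The Hessian has f_{xx} = -4, f_{uu} = 2, f_{xu} = -4, giving D = -24 < 0, so the point is a saddle point.
f(1, 1/2) = 51/4.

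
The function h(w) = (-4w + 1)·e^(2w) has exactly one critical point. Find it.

-1/4

h'(w) = (-4)·e^(2w) + (-4w + 1)·2·e^(2w) = (-8w - 2)·e^(2w). Since e^(2w) > 0, the only critical point is w = -1/4.
h''(-1/4) has the same sign as -8 < 0, so this is a local maximum.
h(-1/4) = (2)·e^(-1/2) ≈ 1.2131.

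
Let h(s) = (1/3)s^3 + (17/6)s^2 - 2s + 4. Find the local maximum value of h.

Critical points: h'(s) = s^2 + (17/3)s - 2 vanishes at s = -6, 1/3.
Since h''(s) = 2s + 17/3, we get h''(-6) = -19/3 < 0 ⇒ local maximum; h''(1/3) = 19/3 > 0 ⇒ local minimum.
The local maximum is h(-6) = 46.

46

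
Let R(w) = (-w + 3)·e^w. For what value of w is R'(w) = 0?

By the product rule, R'(w) = (-w + 2)·e^w. Since e^w > 0, the only critical point is w = 2.
R''(2) has the same sign as -1 < 0, so this is a local maximum.
R(2) = (1)·e^(2) ≈ 7.3891.

2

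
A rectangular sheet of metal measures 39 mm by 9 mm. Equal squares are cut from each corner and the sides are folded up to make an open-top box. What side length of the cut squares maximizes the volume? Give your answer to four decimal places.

With cut size x, the volume is V(x) = x(39 − 2x)(9 − 2x) for 0 < x < 4.5.
V'(x) = 12x^2 − 192x + 351. Setting V'(x) = 0 gives x ≈ 2.1051 (the root in (0, 4.5)).
V''(x) = 24x − 192 is negative there, so this is the maximum; V ≈ 350.7858.

2.1051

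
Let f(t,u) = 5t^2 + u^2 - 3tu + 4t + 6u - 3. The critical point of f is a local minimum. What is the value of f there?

-301/11

∂f/∂t = 10t - 3u + 4 = 0 and ∂f/∂u = -3t + 2u + 6 = 0, so (t, u) = (-26/11, -72/11).
The Hessian has f_{tt} = 10, f_{uu} = 2, f_{tu} = -3, giving D = 11 > 0 with f_{tt} > 0, so the point is a local minimum.
f(-26/11, -72/11) = -301/11.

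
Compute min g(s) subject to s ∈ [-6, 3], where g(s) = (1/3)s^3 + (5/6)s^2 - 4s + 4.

Differentiating, g'(s) = s^2 + (5/3)s - 4; which vanishes at s = -3 and s = 4/3.
Compare values at every candidate in [-6, 3]: g(-6) = -14; g(-3) = 29/2; g(4/3) = 76/81; g(3) = 17/2.
Hence the absolute minimum is -14 at s = -6.

-14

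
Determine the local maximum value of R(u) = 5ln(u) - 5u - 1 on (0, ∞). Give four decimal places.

R'(u) = 5/u − 5 = 0 gives u = 1.
R''(u) = -5/u², which is negative for u > 0, so this is a local maximum.
R(1) = 5·ln(1) - 5 - 1 ≈ -6.0000.

-6.0000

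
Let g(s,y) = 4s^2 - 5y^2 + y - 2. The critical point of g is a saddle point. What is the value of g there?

∂g/∂s = 8s = 0 and ∂g/∂y = -10y + 1 = 0, so (s, y) = (0, 1/10).
The Hessian has g_{ss} = 8, g_{yy} = -10, g_{sy} = 0, giving D = -80 < 0, so the point is a saddle point.
g(0, 1/10) = -39/20.

-39/20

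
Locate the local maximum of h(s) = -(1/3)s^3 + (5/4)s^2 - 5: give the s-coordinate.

h'(s) = -s^2 + (5/2)s. Setting h'(s) = 0 gives s ∈ {0, 5/2}.
Since h''(s) = -2s + 5/2, we get h''(0) = 5/2 > 0 ⇒ local minimum; h''(5/2) = -5/2 < 0 ⇒ local maximum.
Thus h has its local maximum at s = 5/2, with value -115/48.

5/2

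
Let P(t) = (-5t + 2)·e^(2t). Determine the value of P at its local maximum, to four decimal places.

P'(t) = (-5)·e^(2t) + (-5t + 2)·2·e^(2t) = (-10t - 1)·e^(2t). Since e^(2t) > 0, the only critical point is t = -1/10.
P''(-1/10) has the same sign as -10 < 0, so this is a local maximum.
P(-1/10) = (5/2)·e^(-1/5) ≈ 2.0468.

2.0468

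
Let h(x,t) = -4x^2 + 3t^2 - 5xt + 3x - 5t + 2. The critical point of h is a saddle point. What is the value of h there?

-2/73

∂h/∂x = -8x - 5t + 3 = 0 and ∂h/∂t = -5x + 6t - 5 = 0, so (x, t) = (-7/73, 55/73).
The Hessian has h_{xx} = -8, h_{tt} = 6, h_{xt} = -5, giving D = -73 < 0, so the point is a saddle point.
h(-7/73, 55/73) = -2/73.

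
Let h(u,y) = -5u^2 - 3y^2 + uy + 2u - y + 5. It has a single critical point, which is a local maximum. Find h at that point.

∂h/∂u = -10u + y + 2 = 0 and ∂h/∂y = u - 6y - 1 = 0, so (u, y) = (11/59, -8/59).
The Hessian has h_{uu} = -10, h_{yy} = -6, h_{uy} = 1, giving D = 59 > 0 with h_{uu} < 0, so the point is a local maximum.
h(11/59, -8/59) = 310/59.

310/59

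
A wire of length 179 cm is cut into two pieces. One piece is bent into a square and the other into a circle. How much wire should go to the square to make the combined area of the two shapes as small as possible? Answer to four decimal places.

100.2577

Let x be the length used for the square. Square side x/4; circle radius (179−x)/(2π).
A(x) = (x/4)² + π·((179−x)/(2π))² = x²/16 + (179−x)²/(4π) for 0 ≤ x ≤ 179. A'(x) = x/8 − (179−x)/(2π) = 0 gives x = 4·179/(π+4) ≈ 100.2577.
A'' = 1/8 + 1/(2π) > 0, so this gives the minimum combined area; x ≈ 100.2577 cm to the square.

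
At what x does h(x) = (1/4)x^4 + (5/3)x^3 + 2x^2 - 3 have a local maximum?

Critical points: h'(x) = x^3 + 5x^2 + 4x vanishes at x = -4, -1, 0.
Since h''(x) = 3x^2 + 10x + 4, we get h''(-4) = 12 > 0 ⇒ local minimum; h''(-1) = -3 < 0 ⇒ local maximum; h''(0) = 4 > 0 ⇒ local minimum.
So the local maximum value is h(-1) = -29/12.

-1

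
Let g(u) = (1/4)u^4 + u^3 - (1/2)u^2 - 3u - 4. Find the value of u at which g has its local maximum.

-1

Critical points: g'(u) = u^3 + 3u^2 - u - 3 vanishes at u = -3, -1, 1.
Since g''(u) = 3u^2 + 6u - 1, we get g''(-3) = 8 > 0 ⇒ local minimum; g''(-1) = -4 < 0 ⇒ local maximum; g''(1) = 8 > 0 ⇒ local minimum.
Thus g has its local maximum at u = -1, with value -9/4.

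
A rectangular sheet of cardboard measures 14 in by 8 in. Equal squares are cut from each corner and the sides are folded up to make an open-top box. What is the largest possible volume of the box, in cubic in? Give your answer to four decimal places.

82.9814

With cut size x, the volume is V(x) = x(14 − 2x)(8 − 2x) for 0 < x < 4.
V'(x) = 12x^2 − 88x + 112. Setting V'(x) = 0 gives x ≈ 1.6391 (the root in (0, 4)).
V''(x) = 24x − 88 is negative there, so this is the maximum; V ≈ 82.9814.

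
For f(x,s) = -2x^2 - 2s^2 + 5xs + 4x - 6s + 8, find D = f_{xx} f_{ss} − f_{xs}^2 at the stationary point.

∂f/∂x = -4x + 5s + 4 = 0 and ∂f/∂s = 5x - 4s - 6 = 0, so (x, s) = (14/9, 4/9).
The Hessian has f_{xx} = -4, f_{ss} = -4, f_{xs} = 5, giving D = -9 < 0, so the point is a saddle point.
D = (-4)·(-4) − (5)^2 = -9.

-9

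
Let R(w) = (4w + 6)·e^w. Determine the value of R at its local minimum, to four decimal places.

-0.3283

Differentiating with the product rule gives R'(w) = (4w + 10)·e^w. Since e^w > 0, the only critical point is w = -5/2.
R''(-5/2) has the same sign as 4 > 0, so this is a local minimum.
R(-5/2) = (-4)·e^(-5/2) ≈ -0.3283.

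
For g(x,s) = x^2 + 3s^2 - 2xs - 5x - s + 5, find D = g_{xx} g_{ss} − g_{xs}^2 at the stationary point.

8

∂g/∂x = 2x - 2s - 5 = 0 and ∂g/∂s = -2x + 6s - 1 = 0, so (x, s) = (4, 3/2).
The Hessian has g_{xx} = 2, g_{ss} = 6, g_{xs} = -2, giving D = 8 > 0 with g_{xx} > 0, so the point is a local minimum.
D = (2)·(6) − (-2)^2 = 8.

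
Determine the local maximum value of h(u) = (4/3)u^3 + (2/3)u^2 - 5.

-403/81

h'(u) = 4u^2 + (4/3)u. Setting h'(u) = 0 gives u ∈ {-1/3, 0}.
Second-derivative test with h''(u) = 8u + 4/3: h''(-1/3) = -4/3 < 0 ⇒ local maximum; h''(0) = 4/3 > 0 ⇒ local minimum.
The local maximum is h(-1/3) = -403/81.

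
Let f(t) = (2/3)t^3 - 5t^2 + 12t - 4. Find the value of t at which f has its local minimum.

Critical points: f'(t) = 2t^2 - 10t + 12 vanishes at t = 2, 3.
Since f''(t) = 4t - 10, we get f''(2) = -2 < 0 ⇒ local maximum; f''(3) = 2 > 0 ⇒ local minimum.
Thus f has its local minimum at t = 3, with value 5.

3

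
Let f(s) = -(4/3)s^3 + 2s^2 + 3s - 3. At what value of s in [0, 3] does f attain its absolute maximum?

f'(s) = -4s^2 + 4s + 3, whose only zero in [0, 3] is s = 3/2.
Compare values at every candidate in [0, 3]: f(0) = -3, f(3/2) = 3/2, f(3) = -12.
So the maximum is f(3/2) = 3/2.

3/2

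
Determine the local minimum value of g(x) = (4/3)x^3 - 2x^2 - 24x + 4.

-50

g'(x) = 4x^2 - 4x - 24 = 0 at x = -2, 3.
g''(x) = 8x - 4. g''(-2) = -20 < 0 ⇒ local maximum; g''(3) = 20 > 0 ⇒ local minimum.
The local minimum is g(3) = -50.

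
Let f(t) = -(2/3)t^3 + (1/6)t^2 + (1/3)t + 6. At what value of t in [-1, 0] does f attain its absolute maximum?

The derivative is -2t^2 + (1/3)t + 1/3, whose only zero in [-1, 0] is t = -1/3.
Compare values at every candidate in [-1, 0]: f(-1) = 13/2; f(-1/3) = 961/162; f(0) = 6.
The maximum over the interval is 13/2, attained at t = -1.

-1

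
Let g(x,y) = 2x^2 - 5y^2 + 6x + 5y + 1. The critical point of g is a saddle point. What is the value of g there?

-9/4

∂g/∂x = 4x + 6 = 0 and ∂g/∂y = -10y + 5 = 0, so (x, y) = (-3/2, 1/2).
The Hessian has g_{xx} = 4, g_{yy} = -10, g_{xy} = 0, giving D = -40 < 0, so the point is a saddle point.
g(-3/2, 1/2) = -9/4.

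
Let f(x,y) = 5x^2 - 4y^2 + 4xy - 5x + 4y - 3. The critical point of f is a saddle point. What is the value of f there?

-19/8

∂f/∂x = 10x + 4y - 5 = 0 and ∂f/∂y = 4x - 8y + 4 = 0, so (x, y) = (1/4, 5/8).
The Hessian has f_{xx} = 10, f_{yy} = -8, f_{xy} = 4, giving D = -96 < 0, so the point is a saddle point.
f(1/4, 5/8) = -19/8.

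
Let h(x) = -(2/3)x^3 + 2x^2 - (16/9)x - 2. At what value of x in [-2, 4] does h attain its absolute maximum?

-2

h'(x) = -2x^2 + 4x - 16/9, which vanishes at x = 2/3 and x = 4/3.
Evaluating at the critical points and endpoints: h(-2) = 134/9,  h(2/3) = -202/81,  h(4/3) = -194/81,  h(4) = -178/9.
Hence the absolute maximum is 134/9 at x = -2.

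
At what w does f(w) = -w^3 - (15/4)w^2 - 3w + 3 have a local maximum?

-1/2

Critical points: f'(w) = -3w^2 - (15/2)w - 3 vanishes at w = -2, -1/2.
f''(w) = -6w - 15/2. f''(-2) = 9/2 > 0 ⇒ local minimum; f''(-1/2) = -9/2 < 0 ⇒ local maximum.
Thus f has its local maximum at w = -1/2, with value 59/16.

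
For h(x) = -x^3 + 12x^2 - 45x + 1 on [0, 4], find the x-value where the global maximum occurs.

0

h'(x) = -3x^2 + 24x - 45, whose only zero in [0, 4] is x = 3.
Evaluating at the critical points and endpoints: h(0) = 1, h(3) = -53, h(4) = -51.
Hence the absolute maximum is 1 at x = 0.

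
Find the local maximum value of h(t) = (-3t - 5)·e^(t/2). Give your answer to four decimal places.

By the product rule, h'(t) = (-(3/2)t - 11/2)·e^(t/2). Since e^(t/2) > 0, the only critical point is t = -11/3.
h''(-11/3) has the same sign as -3/2 < 0, so this is a local maximum.
h(-11/3) = (6)·e^(-11/6) ≈ 0.9593.

0.9593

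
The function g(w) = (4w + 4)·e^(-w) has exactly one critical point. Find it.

g'(w) = 4·e^(-w) + (4w + 4)·(-1)·e^(-w) = (-4w)·e^(-w). Since e^(-w) > 0, the only critical point is w = 0.
g''(0) has the same sign as -4 < 0, so this is a local maximum.
g(0) = (4)·e^(0) ≈ 4.0000.

0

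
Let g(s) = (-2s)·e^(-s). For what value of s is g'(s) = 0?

1

By the product rule, g'(s) = (2s - 2)·e^(-s). Since e^(-s) > 0, the only critical point is s = 1.
g''(1) has the same sign as 2 > 0, so this is a local minimum.
g(1) = (-2)·e^(-1) ≈ -0.7358.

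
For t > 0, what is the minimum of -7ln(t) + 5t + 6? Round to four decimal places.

10.6447

R'(t) = -7/t + 5 = 0 gives t = 7/5.
R''(t) = 7/t², which is positive for t > 0, so this is a local minimum.
R(7/5) = -7·ln(7/5) + 7 + 6 ≈ 10.6447.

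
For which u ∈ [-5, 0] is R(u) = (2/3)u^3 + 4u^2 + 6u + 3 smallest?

The derivative is 2u^2 + 8u + 6, which vanishes at u = -3 and u = -1.
Compare values at every candidate in [-5, 0]: R(-5) = -31/3; R(-3) = 3; R(-1) = 1/3; R(0) = 3.
The minimum over the interval is -31/3, attained at u = -5.

-5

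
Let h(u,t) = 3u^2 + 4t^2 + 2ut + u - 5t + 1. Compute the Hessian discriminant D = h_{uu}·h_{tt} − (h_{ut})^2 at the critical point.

44

∂h/∂u = 6u + 2t + 1 = 0 and ∂h/∂t = 2u + 8t - 5 = 0, so (u, t) = (-9/22, 8/11).
The Hessian has h_{uu} = 6, h_{tt} = 8, h_{ut} = 2, giving D = 44 > 0 with h_{uu} > 0, so the point is a local minimum.
D = (6)·(8) − (2)^2 = 44.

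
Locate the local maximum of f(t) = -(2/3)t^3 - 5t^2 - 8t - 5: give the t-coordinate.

-1

Critical points: f'(t) = -2t^2 - 10t - 8 vanishes at t = -4, -1.
f''(t) = -4t - 10. f''(-4) = 6 > 0 ⇒ local minimum; f''(-1) = -6 < 0 ⇒ local maximum.
Thus f has its local maximum at t = -1, with value -4/3.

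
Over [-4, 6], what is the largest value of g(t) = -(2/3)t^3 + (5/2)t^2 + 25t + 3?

643/6

g'(t) = -2t^2 + 5t + 25, which vanishes at t = -5/2 and t = 5.
Compare values at every candidate in [-4, 6]: g(-4) = -43/3, g(-5/2) = -803/24, g(5) = 643/6, g(6) = 99.
Hence the absolute maximum is 643/6 at t = 5.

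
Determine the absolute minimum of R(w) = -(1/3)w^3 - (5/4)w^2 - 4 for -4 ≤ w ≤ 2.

The derivative is -w^2 - (5/2)w, which vanishes at w = -5/2 and w = 0.
Evaluating at the critical points and endpoints: R(-4) = -8/3; R(-5/2) = -317/48; R(0) = -4; R(2) = -35/3.
Hence the absolute minimum is -35/3 at w = 2.

-35/3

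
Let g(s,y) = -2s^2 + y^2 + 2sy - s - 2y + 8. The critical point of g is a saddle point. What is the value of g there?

85/12

∂g/∂s = -4s + 2y - 1 = 0 and ∂g/∂y = 2s + 2y - 2 = 0, so (s, y) = (1/6, 5/6).
The Hessian has g_{ss} = -4, g_{yy} = 2, g_{sy} = 2, giving D = -12 < 0, so the point is a saddle point.
g(1/6, 5/6) = 85/12.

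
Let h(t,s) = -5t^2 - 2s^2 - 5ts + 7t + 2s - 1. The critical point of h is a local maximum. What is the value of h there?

11/5

∂h/∂t = -10t - 5s + 7 = 0 and ∂h/∂s = -5t - 4s + 2 = 0, so (t, s) = (6/5, -1).
The Hessian has h_{tt} = -10, h_{ss} = -4, h_{ts} = -5, giving D = 15 > 0 with h_{tt} < 0, so the point is a local maximum.
h(6/5, -1) = 11/5.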